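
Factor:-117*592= - 2^4*3^2*13^1*37^1=- 69264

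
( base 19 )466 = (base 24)2H4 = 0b11000011100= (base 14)7DA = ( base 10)1564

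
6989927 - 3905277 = 3084650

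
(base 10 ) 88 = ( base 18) 4g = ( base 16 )58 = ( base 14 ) 64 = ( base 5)323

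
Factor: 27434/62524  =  43/98 = 2^( - 1)*7^(-2)*43^1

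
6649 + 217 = 6866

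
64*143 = 9152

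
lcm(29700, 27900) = 920700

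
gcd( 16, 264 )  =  8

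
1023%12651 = 1023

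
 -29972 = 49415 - 79387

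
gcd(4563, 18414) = 27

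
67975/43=1580  +  35/43 = 1580.81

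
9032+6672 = 15704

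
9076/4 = 2269 =2269.00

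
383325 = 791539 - 408214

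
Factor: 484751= 484751^1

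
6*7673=46038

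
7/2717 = 7/2717 = 0.00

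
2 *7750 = 15500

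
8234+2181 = 10415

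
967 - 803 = 164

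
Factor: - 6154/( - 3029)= 2^1*13^ ( - 1)*17^1 * 181^1*233^( - 1) 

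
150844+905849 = 1056693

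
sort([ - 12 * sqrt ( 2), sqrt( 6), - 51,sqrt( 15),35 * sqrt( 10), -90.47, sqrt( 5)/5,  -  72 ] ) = [ - 90.47, - 72,-51, - 12*sqrt ( 2 ),sqrt( 5 )/5,sqrt( 6 ), sqrt( 15), 35*sqrt( 10 )]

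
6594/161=40 + 22/23 = 40.96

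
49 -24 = 25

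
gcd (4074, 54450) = 6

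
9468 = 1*9468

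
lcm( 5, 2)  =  10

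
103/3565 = 103/3565 = 0.03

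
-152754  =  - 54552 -98202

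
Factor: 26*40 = 1040 = 2^4*5^1*13^1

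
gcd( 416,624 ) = 208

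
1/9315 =1/9315 = 0.00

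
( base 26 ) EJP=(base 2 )10011011111111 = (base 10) 9983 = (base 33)95h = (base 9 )14622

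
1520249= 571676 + 948573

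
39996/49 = 39996/49 = 816.24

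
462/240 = 1+37/40 = 1.93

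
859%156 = 79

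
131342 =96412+34930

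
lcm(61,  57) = 3477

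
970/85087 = 970/85087 =0.01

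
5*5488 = 27440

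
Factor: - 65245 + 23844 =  - 19^1*2179^1 =- 41401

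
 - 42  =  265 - 307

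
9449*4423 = 41792927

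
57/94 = 57/94 = 0.61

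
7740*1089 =8428860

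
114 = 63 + 51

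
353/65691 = 353/65691 = 0.01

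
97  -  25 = 72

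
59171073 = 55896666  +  3274407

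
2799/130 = 2799/130 = 21.53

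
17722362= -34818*(-509) 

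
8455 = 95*89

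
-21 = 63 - 84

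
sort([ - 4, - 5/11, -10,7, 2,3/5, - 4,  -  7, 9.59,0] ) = [-10, - 7, - 4 , - 4,  -  5/11 , 0,3/5, 2,7, 9.59]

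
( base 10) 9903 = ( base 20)14f3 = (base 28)CHJ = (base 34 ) 8j9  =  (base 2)10011010101111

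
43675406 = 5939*7354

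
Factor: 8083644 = 2^2*3^1 * 673637^1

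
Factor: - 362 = - 2^1 * 181^1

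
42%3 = 0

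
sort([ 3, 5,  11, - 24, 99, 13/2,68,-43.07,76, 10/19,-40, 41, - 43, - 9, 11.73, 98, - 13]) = [ - 43.07,-43, - 40, - 24, - 13 , - 9 , 10/19, 3,5, 13/2, 11,11.73,41, 68 , 76,98, 99 ]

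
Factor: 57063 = 3^1* 23^1*827^1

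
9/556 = 9/556 = 0.02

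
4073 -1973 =2100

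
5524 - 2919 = 2605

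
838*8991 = 7534458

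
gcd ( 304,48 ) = 16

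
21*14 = 294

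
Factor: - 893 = - 19^1*47^1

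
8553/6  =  1425 +1/2  =  1425.50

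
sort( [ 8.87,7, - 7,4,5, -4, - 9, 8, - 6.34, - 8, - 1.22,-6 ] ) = [  -  9, -8, - 7, - 6.34,  -  6,  -  4 ,-1.22,  4 , 5, 7,8, 8.87 ]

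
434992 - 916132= - 481140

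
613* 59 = 36167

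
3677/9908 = 3677/9908 = 0.37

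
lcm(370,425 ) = 31450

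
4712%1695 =1322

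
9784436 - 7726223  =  2058213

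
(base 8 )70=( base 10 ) 56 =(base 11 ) 51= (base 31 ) 1P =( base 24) 28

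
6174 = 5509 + 665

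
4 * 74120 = 296480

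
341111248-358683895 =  - 17572647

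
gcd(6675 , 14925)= 75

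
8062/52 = 155 + 1/26 = 155.04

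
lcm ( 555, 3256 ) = 48840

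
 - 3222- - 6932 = 3710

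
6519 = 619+5900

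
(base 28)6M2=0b1010011001010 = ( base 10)5322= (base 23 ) A19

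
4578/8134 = 327/581 = 0.56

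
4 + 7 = 11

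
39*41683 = 1625637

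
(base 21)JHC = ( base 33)813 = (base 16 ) 222c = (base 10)8748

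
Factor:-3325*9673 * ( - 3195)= 102759906375 = 3^2*5^3*7^1*17^1*19^1*71^1*569^1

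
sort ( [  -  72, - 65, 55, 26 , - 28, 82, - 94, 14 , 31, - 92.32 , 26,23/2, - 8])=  [ - 94,-92.32, - 72, - 65, - 28, - 8, 23/2,14, 26, 26, 31,  55, 82 ]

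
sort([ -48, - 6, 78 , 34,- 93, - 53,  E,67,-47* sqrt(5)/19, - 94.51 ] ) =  [ - 94.51, - 93, - 53, - 48,-6, - 47*sqrt( 5 )/19, E,34, 67 , 78]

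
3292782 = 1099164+2193618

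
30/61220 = 3/6122 = 0.00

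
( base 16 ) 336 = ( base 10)822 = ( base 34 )O6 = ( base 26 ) 15g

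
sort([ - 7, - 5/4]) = [ - 7, - 5/4 ] 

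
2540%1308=1232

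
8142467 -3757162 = 4385305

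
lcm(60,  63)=1260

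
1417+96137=97554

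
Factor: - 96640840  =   -2^3*5^1*19^1* 101^1* 1259^1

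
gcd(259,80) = 1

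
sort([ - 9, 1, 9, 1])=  [ - 9, 1 , 1,  9] 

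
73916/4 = 18479 = 18479.00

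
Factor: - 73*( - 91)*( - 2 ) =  - 2^1*7^1*13^1*73^1 = -  13286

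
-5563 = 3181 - 8744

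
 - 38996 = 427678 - 466674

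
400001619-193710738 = 206290881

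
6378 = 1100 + 5278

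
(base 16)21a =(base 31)hb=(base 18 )1bg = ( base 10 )538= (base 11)44A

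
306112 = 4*76528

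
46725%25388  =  21337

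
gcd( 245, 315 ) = 35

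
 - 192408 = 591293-783701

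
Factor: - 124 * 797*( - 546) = 53960088 = 2^3*3^1*7^1*13^1*31^1 * 797^1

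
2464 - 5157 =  - 2693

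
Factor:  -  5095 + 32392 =27297 = 3^4*  337^1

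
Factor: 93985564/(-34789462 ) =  - 46992782/17394731 = -  2^1*2143^(-1)*8117^ ( - 1 )*23496391^1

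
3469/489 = 3469/489 = 7.09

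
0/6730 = 0 = 0.00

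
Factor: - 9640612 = - 2^2*2410153^1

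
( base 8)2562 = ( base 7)4031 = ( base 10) 1394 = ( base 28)1lm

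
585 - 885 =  - 300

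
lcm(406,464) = 3248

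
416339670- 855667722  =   - 439328052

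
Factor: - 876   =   - 2^2*3^1*73^1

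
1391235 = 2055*677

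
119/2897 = 119/2897 = 0.04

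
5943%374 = 333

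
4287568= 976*4393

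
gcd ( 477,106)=53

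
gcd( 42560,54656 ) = 448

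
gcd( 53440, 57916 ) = 4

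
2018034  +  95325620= 97343654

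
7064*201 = 1419864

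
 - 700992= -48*14604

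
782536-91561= 690975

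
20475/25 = 819 = 819.00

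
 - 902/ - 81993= 902/81993 = 0.01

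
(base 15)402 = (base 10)902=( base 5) 12102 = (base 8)1606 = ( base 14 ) 486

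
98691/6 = 16448 + 1/2 = 16448.50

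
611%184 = 59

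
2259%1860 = 399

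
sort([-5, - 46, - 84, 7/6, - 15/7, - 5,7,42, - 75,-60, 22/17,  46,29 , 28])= [ - 84, - 75, - 60, - 46,-5, - 5, - 15/7,7/6, 22/17,7, 28, 29,42,46 ]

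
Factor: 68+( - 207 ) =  - 139^1 = -139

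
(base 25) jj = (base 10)494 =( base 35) e4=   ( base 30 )GE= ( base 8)756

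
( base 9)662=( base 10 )542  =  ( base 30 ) i2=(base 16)21e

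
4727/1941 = 4727/1941 = 2.44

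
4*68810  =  275240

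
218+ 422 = 640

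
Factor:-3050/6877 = -2^1*5^2*13^ (  -  1)*23^( - 2)*61^1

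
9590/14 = 685 = 685.00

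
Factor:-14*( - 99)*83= 115038=   2^1*3^2*7^1 * 11^1*83^1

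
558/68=8  +  7/34 = 8.21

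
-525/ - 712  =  525/712= 0.74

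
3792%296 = 240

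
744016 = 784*949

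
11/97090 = 11/97090  =  0.00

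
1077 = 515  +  562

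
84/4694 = 42/2347 = 0.02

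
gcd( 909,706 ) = 1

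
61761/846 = 20587/282 = 73.00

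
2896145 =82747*35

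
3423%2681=742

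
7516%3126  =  1264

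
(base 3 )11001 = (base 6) 301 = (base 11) 9a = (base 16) 6D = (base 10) 109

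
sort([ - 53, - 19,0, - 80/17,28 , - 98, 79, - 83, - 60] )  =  [ - 98,-83, - 60, - 53, - 19, - 80/17,0,28 , 79 ]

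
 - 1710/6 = -285 = - 285.00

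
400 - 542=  - 142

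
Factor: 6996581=1427^1*4903^1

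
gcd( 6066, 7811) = 1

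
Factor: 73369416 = 2^3*3^1*17^1 * 179827^1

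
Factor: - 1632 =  - 2^5 *3^1 * 17^1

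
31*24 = 744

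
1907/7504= 1907/7504=0.25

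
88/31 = 2 + 26/31 = 2.84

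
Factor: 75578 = 2^1 * 23^1*31^1*53^1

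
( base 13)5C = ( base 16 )4d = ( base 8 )115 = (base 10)77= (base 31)2F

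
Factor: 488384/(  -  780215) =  - 2^6 * 5^(  -  1)*13^1*17^( - 1)*67^(-1)*137^(-1)*587^1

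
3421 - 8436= - 5015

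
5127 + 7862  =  12989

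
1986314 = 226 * 8789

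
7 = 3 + 4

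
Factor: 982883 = 11^2*8123^1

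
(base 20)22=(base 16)2a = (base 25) 1h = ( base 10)42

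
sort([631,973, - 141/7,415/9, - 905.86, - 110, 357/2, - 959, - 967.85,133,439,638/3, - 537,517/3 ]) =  [ - 967.85, - 959, - 905.86, - 537, - 110, - 141/7,415/9,133,517/3, 357/2,638/3, 439,  631, 973]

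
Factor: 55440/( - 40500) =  - 308/225 = - 2^2*3^(  -  2)*5^( - 2) * 7^1*11^1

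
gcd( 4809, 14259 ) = 21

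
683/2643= 683/2643 = 0.26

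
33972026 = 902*37663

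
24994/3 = 24994/3 = 8331.33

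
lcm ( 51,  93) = 1581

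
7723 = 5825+1898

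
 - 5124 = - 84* 61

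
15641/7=2234 + 3/7 = 2234.43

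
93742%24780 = 19402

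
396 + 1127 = 1523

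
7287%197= 195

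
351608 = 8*43951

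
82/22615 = 82/22615= 0.00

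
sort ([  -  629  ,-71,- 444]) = [  -  629, - 444, - 71]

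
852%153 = 87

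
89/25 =3 + 14/25 =3.56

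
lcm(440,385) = 3080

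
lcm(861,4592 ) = 13776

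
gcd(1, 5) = 1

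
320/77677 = 320/77677 =0.00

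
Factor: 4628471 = 17^1 * 272263^1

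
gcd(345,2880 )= 15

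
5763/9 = 640+1/3 = 640.33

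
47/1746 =47/1746 = 0.03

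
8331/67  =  124+23/67 = 124.34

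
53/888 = 53/888  =  0.06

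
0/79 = 0 = 0.00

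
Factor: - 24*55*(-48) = 63360 = 2^7 * 3^2*5^1*11^1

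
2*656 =1312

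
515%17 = 5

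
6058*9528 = 57720624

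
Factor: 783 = 3^3*29^1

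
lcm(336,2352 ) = 2352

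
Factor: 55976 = 2^3 * 6997^1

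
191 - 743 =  - 552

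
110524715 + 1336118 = 111860833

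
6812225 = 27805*245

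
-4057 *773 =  - 3136061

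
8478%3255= 1968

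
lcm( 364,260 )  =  1820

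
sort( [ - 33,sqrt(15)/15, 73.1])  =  [ - 33,sqrt( 15)/15,73.1]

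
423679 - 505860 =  - 82181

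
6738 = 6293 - -445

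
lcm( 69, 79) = 5451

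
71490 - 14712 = 56778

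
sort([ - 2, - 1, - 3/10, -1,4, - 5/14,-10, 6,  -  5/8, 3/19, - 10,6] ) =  [-10  , - 10 ,-2, - 1, - 1, - 5/8, - 5/14, - 3/10,3/19, 4 , 6,6] 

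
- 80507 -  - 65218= - 15289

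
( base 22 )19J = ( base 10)701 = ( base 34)kl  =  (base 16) 2BD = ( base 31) MJ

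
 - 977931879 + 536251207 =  -441680672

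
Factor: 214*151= 32314 = 2^1*107^1 *151^1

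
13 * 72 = 936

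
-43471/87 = - 500 + 1/3 = - 499.67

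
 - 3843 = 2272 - 6115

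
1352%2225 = 1352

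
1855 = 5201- 3346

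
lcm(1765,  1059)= 5295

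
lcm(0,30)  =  0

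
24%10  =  4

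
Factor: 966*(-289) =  - 2^1*3^1*7^1*17^2*23^1 = -279174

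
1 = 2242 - 2241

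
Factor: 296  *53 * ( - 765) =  - 12001320 = - 2^3*3^2 * 5^1*17^1 * 37^1*53^1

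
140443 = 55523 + 84920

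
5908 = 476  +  5432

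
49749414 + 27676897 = 77426311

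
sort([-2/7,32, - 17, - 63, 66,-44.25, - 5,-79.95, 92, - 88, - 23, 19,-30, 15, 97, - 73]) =[-88, - 79.95,-73, - 63 , - 44.25, - 30, - 23, - 17,-5, - 2/7, 15, 19, 32,66,92,97 ]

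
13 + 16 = 29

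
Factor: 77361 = 3^1*107^1*241^1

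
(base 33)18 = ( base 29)1c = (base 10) 41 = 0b101001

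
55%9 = 1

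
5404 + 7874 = 13278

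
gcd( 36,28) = 4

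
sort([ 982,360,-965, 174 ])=[ - 965, 174, 360, 982]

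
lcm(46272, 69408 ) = 138816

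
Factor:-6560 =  - 2^5 * 5^1*41^1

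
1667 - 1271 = 396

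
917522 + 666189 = 1583711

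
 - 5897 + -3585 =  - 9482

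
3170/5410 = 317/541 = 0.59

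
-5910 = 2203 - 8113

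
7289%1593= 917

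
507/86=5 + 77/86 = 5.90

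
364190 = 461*790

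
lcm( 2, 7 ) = 14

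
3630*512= 1858560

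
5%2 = 1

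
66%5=1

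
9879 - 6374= 3505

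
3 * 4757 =14271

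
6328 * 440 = 2784320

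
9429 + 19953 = 29382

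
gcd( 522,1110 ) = 6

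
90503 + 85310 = 175813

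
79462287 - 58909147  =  20553140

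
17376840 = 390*44556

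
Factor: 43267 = 7^2*883^1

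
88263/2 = 88263/2 = 44131.50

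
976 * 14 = 13664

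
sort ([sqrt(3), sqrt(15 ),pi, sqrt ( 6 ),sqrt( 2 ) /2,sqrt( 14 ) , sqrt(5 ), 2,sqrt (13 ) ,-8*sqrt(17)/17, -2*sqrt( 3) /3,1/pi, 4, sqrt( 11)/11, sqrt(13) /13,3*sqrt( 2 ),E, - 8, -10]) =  [  -  10 , - 8, - 8*sqrt( 17)/17,-2*sqrt ( 3)/3,sqrt(13 )/13,sqrt(11)/11,1/pi,sqrt(2 )/2,sqrt (3),  2,sqrt( 5), sqrt (6), E, pi,sqrt (13 ), sqrt ( 14),sqrt( 15),4,3*sqrt(2 ) ]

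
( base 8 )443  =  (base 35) 8b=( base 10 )291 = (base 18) g3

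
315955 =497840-181885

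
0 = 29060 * 0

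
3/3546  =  1/1182 = 0.00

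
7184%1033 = 986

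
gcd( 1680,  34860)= 420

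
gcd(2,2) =2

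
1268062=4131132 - 2863070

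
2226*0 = 0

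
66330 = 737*90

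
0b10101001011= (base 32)1ab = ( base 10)1355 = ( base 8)2513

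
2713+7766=10479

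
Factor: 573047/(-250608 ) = -2^(-4 )*3^(- 1)*23^(-1)*227^( - 1 ) * 573047^1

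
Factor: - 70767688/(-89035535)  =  2^3*5^( - 1)* 23^1*71^1*5417^1*17807107^( -1)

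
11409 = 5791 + 5618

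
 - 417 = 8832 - 9249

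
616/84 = 22/3=7.33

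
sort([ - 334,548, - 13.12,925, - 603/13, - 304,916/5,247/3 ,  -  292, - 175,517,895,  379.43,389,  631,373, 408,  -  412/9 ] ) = [ - 334, - 304, - 292, - 175, - 603/13, - 412/9, - 13.12,  247/3, 916/5,373 , 379.43,  389 , 408 , 517 , 548, 631,  895 , 925]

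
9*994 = 8946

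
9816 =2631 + 7185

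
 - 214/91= - 214/91 = - 2.35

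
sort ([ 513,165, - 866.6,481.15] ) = [ - 866.6,165, 481.15,  513]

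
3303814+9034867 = 12338681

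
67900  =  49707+18193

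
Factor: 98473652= 2^2*67^1*109^1*3371^1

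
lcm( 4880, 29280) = 29280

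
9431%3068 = 227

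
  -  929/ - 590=1  +  339/590= 1.57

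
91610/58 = 1579 + 14/29 =1579.48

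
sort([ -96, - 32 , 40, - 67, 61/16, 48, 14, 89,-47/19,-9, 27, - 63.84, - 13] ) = [- 96, - 67, - 63.84, - 32, - 13, - 9, - 47/19, 61/16, 14, 27, 40 , 48, 89]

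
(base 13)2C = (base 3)1102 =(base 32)16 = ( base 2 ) 100110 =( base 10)38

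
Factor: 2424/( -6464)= - 2^(- 3) * 3^1 = - 3/8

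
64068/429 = 21356/143 = 149.34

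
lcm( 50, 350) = 350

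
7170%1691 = 406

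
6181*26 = 160706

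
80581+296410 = 376991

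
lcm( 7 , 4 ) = 28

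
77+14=91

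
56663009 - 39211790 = 17451219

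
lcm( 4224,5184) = 114048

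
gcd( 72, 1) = 1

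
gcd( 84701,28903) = 1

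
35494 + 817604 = 853098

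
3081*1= 3081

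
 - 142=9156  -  9298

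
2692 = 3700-1008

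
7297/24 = 7297/24 = 304.04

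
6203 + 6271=12474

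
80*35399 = 2831920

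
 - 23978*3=-71934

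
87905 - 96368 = -8463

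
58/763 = 58/763 =0.08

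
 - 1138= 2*( - 569) 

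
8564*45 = 385380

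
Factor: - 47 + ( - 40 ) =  - 87 = - 3^1*29^1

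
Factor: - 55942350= - 2^1*3^1* 5^2 * 461^1*809^1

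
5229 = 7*747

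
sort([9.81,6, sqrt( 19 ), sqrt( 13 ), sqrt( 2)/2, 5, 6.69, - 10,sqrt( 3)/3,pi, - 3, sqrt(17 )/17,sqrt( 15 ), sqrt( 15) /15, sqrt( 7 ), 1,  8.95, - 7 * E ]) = [ - 7*E , - 10, - 3, sqrt( 17)/17,sqrt( 15)/15,  sqrt( 3)/3 , sqrt( 2) /2,1,sqrt(7),  pi, sqrt( 13),  sqrt (15), sqrt( 19 ),5,6,6.69 , 8.95 , 9.81 ] 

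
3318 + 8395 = 11713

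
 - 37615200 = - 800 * 47019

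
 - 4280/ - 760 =5 + 12/19  =  5.63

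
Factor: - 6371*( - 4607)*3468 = 101789951196 = 2^2*3^1*17^3*23^1*271^1*277^1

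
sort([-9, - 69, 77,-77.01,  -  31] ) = [-77.01, - 69, - 31, - 9, 77]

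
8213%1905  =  593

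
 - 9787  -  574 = -10361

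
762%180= 42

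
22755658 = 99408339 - 76652681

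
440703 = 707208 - 266505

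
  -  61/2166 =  - 61/2166  =  - 0.03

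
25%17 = 8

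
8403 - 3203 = 5200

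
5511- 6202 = -691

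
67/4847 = 67/4847= 0.01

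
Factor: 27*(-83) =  - 2241 =- 3^3*83^1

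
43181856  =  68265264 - 25083408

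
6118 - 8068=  - 1950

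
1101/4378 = 1101/4378 =0.25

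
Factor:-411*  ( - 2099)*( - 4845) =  -3^2 *5^1*17^1 *19^1*137^1*2099^1=   -4179728205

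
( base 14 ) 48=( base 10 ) 64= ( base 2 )1000000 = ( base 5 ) 224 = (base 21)31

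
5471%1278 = 359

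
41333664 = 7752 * 5332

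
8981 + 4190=13171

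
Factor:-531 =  - 3^2*59^1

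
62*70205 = 4352710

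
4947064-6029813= - 1082749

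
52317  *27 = 1412559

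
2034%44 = 10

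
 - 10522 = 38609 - 49131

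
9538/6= 4769/3  =  1589.67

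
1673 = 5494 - 3821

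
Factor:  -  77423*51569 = -7^1*53^1*139^2 * 557^1 = - 3992626687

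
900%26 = 16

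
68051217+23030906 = 91082123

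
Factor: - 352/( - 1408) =2^(-2) = 1/4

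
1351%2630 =1351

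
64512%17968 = 10608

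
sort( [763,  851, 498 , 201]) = [ 201, 498,  763,851]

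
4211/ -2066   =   - 4211/2066 = - 2.04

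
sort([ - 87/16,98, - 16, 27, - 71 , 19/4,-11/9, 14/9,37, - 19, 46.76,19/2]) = [ - 71, - 19, - 16,- 87/16,  -  11/9,14/9, 19/4,19/2, 27,37,46.76, 98]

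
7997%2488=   533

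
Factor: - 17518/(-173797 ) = 2^1*13^ (  -  1 )*19^1*29^(  -  1) = 38/377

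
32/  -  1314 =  - 16/657 = -0.02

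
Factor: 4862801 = 373^1*13037^1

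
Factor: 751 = 751^1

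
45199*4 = 180796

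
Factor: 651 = 3^1*7^1*31^1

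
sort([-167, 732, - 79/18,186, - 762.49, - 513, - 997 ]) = [-997,-762.49, -513,- 167,- 79/18, 186, 732 ]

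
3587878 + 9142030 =12729908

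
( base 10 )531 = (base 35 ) F6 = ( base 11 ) 443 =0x213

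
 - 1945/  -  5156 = 1945/5156 = 0.38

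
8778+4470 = 13248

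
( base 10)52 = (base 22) 28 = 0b110100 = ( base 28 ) 1O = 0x34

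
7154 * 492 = 3519768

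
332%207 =125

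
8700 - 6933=1767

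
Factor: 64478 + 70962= 135440=   2^4*5^1*1693^1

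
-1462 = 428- 1890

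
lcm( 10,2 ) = 10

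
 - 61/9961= - 1 + 9900/9961 = -0.01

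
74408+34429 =108837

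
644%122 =34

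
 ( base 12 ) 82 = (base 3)10122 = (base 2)1100010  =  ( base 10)98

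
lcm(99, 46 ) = 4554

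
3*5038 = 15114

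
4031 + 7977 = 12008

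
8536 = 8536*1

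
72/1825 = 72/1825 = 0.04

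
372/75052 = 93/18763 = 0.00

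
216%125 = 91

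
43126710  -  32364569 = 10762141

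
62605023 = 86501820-23896797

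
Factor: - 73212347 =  - 13^1*41^1*137359^1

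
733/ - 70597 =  - 733/70597 = -0.01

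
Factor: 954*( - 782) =-2^2*3^2*17^1 * 23^1*53^1 = - 746028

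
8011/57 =140 + 31/57  =  140.54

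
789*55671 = 43924419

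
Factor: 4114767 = 3^1 * 1371589^1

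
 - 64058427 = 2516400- 66574827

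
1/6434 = 1/6434 = 0.00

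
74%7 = 4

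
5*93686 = 468430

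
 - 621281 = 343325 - 964606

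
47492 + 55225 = 102717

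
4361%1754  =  853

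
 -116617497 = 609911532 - 726529029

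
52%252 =52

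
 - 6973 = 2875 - 9848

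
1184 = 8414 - 7230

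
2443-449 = 1994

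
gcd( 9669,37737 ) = 3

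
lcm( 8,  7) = 56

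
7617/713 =7617/713= 10.68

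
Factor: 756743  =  13^1*58211^1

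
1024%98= 44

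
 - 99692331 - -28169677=- 71522654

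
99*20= 1980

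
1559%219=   26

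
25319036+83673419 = 108992455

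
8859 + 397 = 9256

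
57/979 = 57/979 = 0.06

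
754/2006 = 377/1003= 0.38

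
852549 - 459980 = 392569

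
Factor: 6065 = 5^1 *1213^1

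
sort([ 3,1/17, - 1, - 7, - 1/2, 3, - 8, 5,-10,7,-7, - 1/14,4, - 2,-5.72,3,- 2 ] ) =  [ - 10, - 8, - 7,-7,-5.72, - 2,-2,  -  1,-1/2, - 1/14,1/17, 3, 3, 3, 4, 5, 7]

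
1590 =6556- 4966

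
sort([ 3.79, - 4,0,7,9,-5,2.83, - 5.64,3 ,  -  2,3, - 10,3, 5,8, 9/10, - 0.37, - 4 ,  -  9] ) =[ - 10, - 9, - 5.64,-5 , - 4,-4, - 2, - 0.37, 0, 9/10,  2.83,3,3, 3,3.79 , 5 , 7,8,  9]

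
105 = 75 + 30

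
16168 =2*8084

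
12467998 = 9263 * 1346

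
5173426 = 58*89197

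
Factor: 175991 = 175991^1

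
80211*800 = 64168800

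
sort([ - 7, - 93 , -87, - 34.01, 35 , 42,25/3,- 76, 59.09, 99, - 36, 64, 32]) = [ - 93, - 87, - 76, - 36, - 34.01, - 7, 25/3,32, 35, 42, 59.09, 64, 99 ] 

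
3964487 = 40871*97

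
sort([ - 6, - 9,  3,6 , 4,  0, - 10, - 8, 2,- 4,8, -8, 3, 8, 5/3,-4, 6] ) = [ - 10,-9, - 8,-8, - 6, - 4, - 4, 0, 5/3, 2, 3, 3, 4, 6, 6,8,  8] 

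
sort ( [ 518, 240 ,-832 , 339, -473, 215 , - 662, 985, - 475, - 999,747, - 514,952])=[  -  999, - 832, -662, - 514, -475 ,-473, 215,240, 339,518, 747 , 952, 985 ] 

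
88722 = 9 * 9858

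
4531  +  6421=10952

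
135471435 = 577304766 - 441833331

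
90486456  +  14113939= 104600395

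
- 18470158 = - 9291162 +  - 9178996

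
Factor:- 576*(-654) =2^7*3^3*109^1=376704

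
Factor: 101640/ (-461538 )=-2^2*3^(- 3)*5^1*11^1* 37^( - 1) = -220/999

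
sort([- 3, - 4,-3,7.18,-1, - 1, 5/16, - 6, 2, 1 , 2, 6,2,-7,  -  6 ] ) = [ - 7,-6, - 6, -4,-3,-3,-1, - 1, 5/16, 1,  2, 2, 2, 6,7.18 ]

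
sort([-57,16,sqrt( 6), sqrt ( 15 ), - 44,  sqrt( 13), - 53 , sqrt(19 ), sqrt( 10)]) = [ - 57, - 53, - 44,sqrt(6),sqrt( 10), sqrt( 13), sqrt( 15), sqrt (19 ), 16 ] 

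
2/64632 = 1/32316   =  0.00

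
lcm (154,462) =462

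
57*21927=1249839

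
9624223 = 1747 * 5509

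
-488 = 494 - 982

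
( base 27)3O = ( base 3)10220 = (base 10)105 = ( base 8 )151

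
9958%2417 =290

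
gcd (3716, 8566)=2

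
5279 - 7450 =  - 2171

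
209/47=209/47 =4.45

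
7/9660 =1/1380 = 0.00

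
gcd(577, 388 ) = 1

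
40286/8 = 5035 + 3/4 = 5035.75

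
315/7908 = 105/2636 = 0.04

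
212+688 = 900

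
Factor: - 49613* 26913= -3^1*8971^1*49613^1  =  - 1335234669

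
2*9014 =18028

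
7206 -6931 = 275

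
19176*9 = 172584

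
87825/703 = 87825/703 = 124.93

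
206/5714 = 103/2857 = 0.04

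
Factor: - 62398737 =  - 3^2*419^1* 16547^1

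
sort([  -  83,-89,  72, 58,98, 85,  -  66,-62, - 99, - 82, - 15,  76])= [ - 99,-89, - 83,-82, - 66, - 62,  -  15 , 58,  72,  76, 85,98]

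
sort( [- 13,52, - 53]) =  [  -  53, - 13,52]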